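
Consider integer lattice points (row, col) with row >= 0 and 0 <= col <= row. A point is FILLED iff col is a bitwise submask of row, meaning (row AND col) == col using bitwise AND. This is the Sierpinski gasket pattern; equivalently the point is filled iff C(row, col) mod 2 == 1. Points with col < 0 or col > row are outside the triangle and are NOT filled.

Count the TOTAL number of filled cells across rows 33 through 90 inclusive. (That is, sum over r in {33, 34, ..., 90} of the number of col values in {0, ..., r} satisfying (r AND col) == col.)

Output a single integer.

r33=100001 pc2: +4 =4
r34=100010 pc2: +4 =8
r35=100011 pc3: +8 =16
r36=100100 pc2: +4 =20
r37=100101 pc3: +8 =28
r38=100110 pc3: +8 =36
r39=100111 pc4: +16 =52
r40=101000 pc2: +4 =56
r41=101001 pc3: +8 =64
r42=101010 pc3: +8 =72
r43=101011 pc4: +16 =88
r44=101100 pc3: +8 =96
r45=101101 pc4: +16 =112
r46=101110 pc4: +16 =128
r47=101111 pc5: +32 =160
r48=110000 pc2: +4 =164
r49=110001 pc3: +8 =172
r50=110010 pc3: +8 =180
r51=110011 pc4: +16 =196
r52=110100 pc3: +8 =204
r53=110101 pc4: +16 =220
r54=110110 pc4: +16 =236
r55=110111 pc5: +32 =268
r56=111000 pc3: +8 =276
r57=111001 pc4: +16 =292
r58=111010 pc4: +16 =308
r59=111011 pc5: +32 =340
r60=111100 pc4: +16 =356
r61=111101 pc5: +32 =388
r62=111110 pc5: +32 =420
r63=111111 pc6: +64 =484
r64=1000000 pc1: +2 =486
r65=1000001 pc2: +4 =490
r66=1000010 pc2: +4 =494
r67=1000011 pc3: +8 =502
r68=1000100 pc2: +4 =506
r69=1000101 pc3: +8 =514
r70=1000110 pc3: +8 =522
r71=1000111 pc4: +16 =538
r72=1001000 pc2: +4 =542
r73=1001001 pc3: +8 =550
r74=1001010 pc3: +8 =558
r75=1001011 pc4: +16 =574
r76=1001100 pc3: +8 =582
r77=1001101 pc4: +16 =598
r78=1001110 pc4: +16 =614
r79=1001111 pc5: +32 =646
r80=1010000 pc2: +4 =650
r81=1010001 pc3: +8 =658
r82=1010010 pc3: +8 =666
r83=1010011 pc4: +16 =682
r84=1010100 pc3: +8 =690
r85=1010101 pc4: +16 =706
r86=1010110 pc4: +16 =722
r87=1010111 pc5: +32 =754
r88=1011000 pc3: +8 =762
r89=1011001 pc4: +16 =778
r90=1011010 pc4: +16 =794

Answer: 794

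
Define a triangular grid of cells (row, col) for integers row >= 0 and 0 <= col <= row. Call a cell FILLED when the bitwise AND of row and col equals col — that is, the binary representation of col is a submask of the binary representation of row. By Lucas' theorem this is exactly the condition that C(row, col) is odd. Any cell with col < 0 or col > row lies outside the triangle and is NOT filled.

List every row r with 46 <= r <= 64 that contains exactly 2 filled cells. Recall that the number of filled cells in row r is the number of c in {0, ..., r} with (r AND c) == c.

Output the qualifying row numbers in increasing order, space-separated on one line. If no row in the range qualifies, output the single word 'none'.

Row r has 2^popcount(r) filled cells, so we need popcount(r) = log2(2) = 1.
Scan r = 46..64 and keep those with exactly 1 one-bits:
r=46=101110 popcount=4 -> skip
r=47=101111 popcount=5 -> skip
r=48=110000 popcount=2 -> skip
r=49=110001 popcount=3 -> skip
r=50=110010 popcount=3 -> skip
r=51=110011 popcount=4 -> skip
r=52=110100 popcount=3 -> skip
r=53=110101 popcount=4 -> skip
r=54=110110 popcount=4 -> skip
r=55=110111 popcount=5 -> skip
r=56=111000 popcount=3 -> skip
r=57=111001 popcount=4 -> skip
r=58=111010 popcount=4 -> skip
r=59=111011 popcount=5 -> skip
r=60=111100 popcount=4 -> skip
r=61=111101 popcount=5 -> skip
r=62=111110 popcount=5 -> skip
r=63=111111 popcount=6 -> skip
r=64=1000000 popcount=1 -> KEEP
Kept rows: 64

Answer: 64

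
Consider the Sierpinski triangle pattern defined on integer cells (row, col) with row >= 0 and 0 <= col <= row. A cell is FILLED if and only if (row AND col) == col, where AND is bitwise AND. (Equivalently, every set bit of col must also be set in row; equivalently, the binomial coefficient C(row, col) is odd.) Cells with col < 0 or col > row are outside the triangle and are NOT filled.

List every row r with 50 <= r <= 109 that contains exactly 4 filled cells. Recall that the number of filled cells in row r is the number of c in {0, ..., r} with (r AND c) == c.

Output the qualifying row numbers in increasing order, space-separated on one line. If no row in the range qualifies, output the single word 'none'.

Answer: 65 66 68 72 80 96

Derivation:
Row r has 2^popcount(r) filled cells, so we need popcount(r) = log2(4) = 2.
Scan r = 50..109 and keep those with exactly 2 one-bits:
r=50=110010 popcount=3 -> skip
r=51=110011 popcount=4 -> skip
r=52=110100 popcount=3 -> skip
r=53=110101 popcount=4 -> skip
r=54=110110 popcount=4 -> skip
r=55=110111 popcount=5 -> skip
r=56=111000 popcount=3 -> skip
r=57=111001 popcount=4 -> skip
r=58=111010 popcount=4 -> skip
r=59=111011 popcount=5 -> skip
r=60=111100 popcount=4 -> skip
r=61=111101 popcount=5 -> skip
r=62=111110 popcount=5 -> skip
r=63=111111 popcount=6 -> skip
r=64=1000000 popcount=1 -> skip
r=65=1000001 popcount=2 -> KEEP
r=66=1000010 popcount=2 -> KEEP
r=67=1000011 popcount=3 -> skip
r=68=1000100 popcount=2 -> KEEP
r=69=1000101 popcount=3 -> skip
r=70=1000110 popcount=3 -> skip
r=71=1000111 popcount=4 -> skip
r=72=1001000 popcount=2 -> KEEP
r=73=1001001 popcount=3 -> skip
r=74=1001010 popcount=3 -> skip
r=75=1001011 popcount=4 -> skip
r=76=1001100 popcount=3 -> skip
r=77=1001101 popcount=4 -> skip
r=78=1001110 popcount=4 -> skip
r=79=1001111 popcount=5 -> skip
r=80=1010000 popcount=2 -> KEEP
r=81=1010001 popcount=3 -> skip
r=82=1010010 popcount=3 -> skip
r=83=1010011 popcount=4 -> skip
r=84=1010100 popcount=3 -> skip
r=85=1010101 popcount=4 -> skip
r=86=1010110 popcount=4 -> skip
r=87=1010111 popcount=5 -> skip
r=88=1011000 popcount=3 -> skip
r=89=1011001 popcount=4 -> skip
r=90=1011010 popcount=4 -> skip
r=91=1011011 popcount=5 -> skip
r=92=1011100 popcount=4 -> skip
r=93=1011101 popcount=5 -> skip
r=94=1011110 popcount=5 -> skip
r=95=1011111 popcount=6 -> skip
r=96=1100000 popcount=2 -> KEEP
r=97=1100001 popcount=3 -> skip
r=98=1100010 popcount=3 -> skip
r=99=1100011 popcount=4 -> skip
r=100=1100100 popcount=3 -> skip
r=101=1100101 popcount=4 -> skip
r=102=1100110 popcount=4 -> skip
r=103=1100111 popcount=5 -> skip
r=104=1101000 popcount=3 -> skip
r=105=1101001 popcount=4 -> skip
r=106=1101010 popcount=4 -> skip
r=107=1101011 popcount=5 -> skip
r=108=1101100 popcount=4 -> skip
r=109=1101101 popcount=5 -> skip
Kept rows: 65 66 68 72 80 96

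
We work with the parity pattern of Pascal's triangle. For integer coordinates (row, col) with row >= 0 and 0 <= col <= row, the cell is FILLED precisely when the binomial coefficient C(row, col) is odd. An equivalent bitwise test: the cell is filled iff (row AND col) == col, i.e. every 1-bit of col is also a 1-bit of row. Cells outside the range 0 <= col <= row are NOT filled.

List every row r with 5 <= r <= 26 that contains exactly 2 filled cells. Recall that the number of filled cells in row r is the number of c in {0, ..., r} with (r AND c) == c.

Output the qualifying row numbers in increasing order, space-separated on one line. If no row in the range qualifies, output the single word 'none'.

Row r has 2^popcount(r) filled cells, so we need popcount(r) = log2(2) = 1.
Scan r = 5..26 and keep those with exactly 1 one-bits:
r=5=101 popcount=2 -> skip
r=6=110 popcount=2 -> skip
r=7=111 popcount=3 -> skip
r=8=1000 popcount=1 -> KEEP
r=9=1001 popcount=2 -> skip
r=10=1010 popcount=2 -> skip
r=11=1011 popcount=3 -> skip
r=12=1100 popcount=2 -> skip
r=13=1101 popcount=3 -> skip
r=14=1110 popcount=3 -> skip
r=15=1111 popcount=4 -> skip
r=16=10000 popcount=1 -> KEEP
r=17=10001 popcount=2 -> skip
r=18=10010 popcount=2 -> skip
r=19=10011 popcount=3 -> skip
r=20=10100 popcount=2 -> skip
r=21=10101 popcount=3 -> skip
r=22=10110 popcount=3 -> skip
r=23=10111 popcount=4 -> skip
r=24=11000 popcount=2 -> skip
r=25=11001 popcount=3 -> skip
r=26=11010 popcount=3 -> skip
Kept rows: 8 16

Answer: 8 16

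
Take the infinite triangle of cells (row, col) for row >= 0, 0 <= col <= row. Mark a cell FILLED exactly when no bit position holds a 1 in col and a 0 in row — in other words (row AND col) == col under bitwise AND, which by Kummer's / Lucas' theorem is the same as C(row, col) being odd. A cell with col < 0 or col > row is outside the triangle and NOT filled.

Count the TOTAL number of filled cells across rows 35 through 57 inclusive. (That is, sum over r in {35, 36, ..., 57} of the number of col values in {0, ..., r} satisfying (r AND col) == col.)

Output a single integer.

Answer: 284

Derivation:
r35=100011 pc3: +8 =8
r36=100100 pc2: +4 =12
r37=100101 pc3: +8 =20
r38=100110 pc3: +8 =28
r39=100111 pc4: +16 =44
r40=101000 pc2: +4 =48
r41=101001 pc3: +8 =56
r42=101010 pc3: +8 =64
r43=101011 pc4: +16 =80
r44=101100 pc3: +8 =88
r45=101101 pc4: +16 =104
r46=101110 pc4: +16 =120
r47=101111 pc5: +32 =152
r48=110000 pc2: +4 =156
r49=110001 pc3: +8 =164
r50=110010 pc3: +8 =172
r51=110011 pc4: +16 =188
r52=110100 pc3: +8 =196
r53=110101 pc4: +16 =212
r54=110110 pc4: +16 =228
r55=110111 pc5: +32 =260
r56=111000 pc3: +8 =268
r57=111001 pc4: +16 =284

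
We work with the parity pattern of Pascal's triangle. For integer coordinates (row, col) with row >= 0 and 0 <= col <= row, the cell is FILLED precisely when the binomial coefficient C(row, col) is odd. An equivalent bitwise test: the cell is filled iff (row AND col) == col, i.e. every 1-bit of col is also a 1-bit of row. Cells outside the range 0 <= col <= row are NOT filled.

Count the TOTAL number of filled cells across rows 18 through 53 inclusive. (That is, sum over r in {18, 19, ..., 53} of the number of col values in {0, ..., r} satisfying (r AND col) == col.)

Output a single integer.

r18=10010 pc2: +4 =4
r19=10011 pc3: +8 =12
r20=10100 pc2: +4 =16
r21=10101 pc3: +8 =24
r22=10110 pc3: +8 =32
r23=10111 pc4: +16 =48
r24=11000 pc2: +4 =52
r25=11001 pc3: +8 =60
r26=11010 pc3: +8 =68
r27=11011 pc4: +16 =84
r28=11100 pc3: +8 =92
r29=11101 pc4: +16 =108
r30=11110 pc4: +16 =124
r31=11111 pc5: +32 =156
r32=100000 pc1: +2 =158
r33=100001 pc2: +4 =162
r34=100010 pc2: +4 =166
r35=100011 pc3: +8 =174
r36=100100 pc2: +4 =178
r37=100101 pc3: +8 =186
r38=100110 pc3: +8 =194
r39=100111 pc4: +16 =210
r40=101000 pc2: +4 =214
r41=101001 pc3: +8 =222
r42=101010 pc3: +8 =230
r43=101011 pc4: +16 =246
r44=101100 pc3: +8 =254
r45=101101 pc4: +16 =270
r46=101110 pc4: +16 =286
r47=101111 pc5: +32 =318
r48=110000 pc2: +4 =322
r49=110001 pc3: +8 =330
r50=110010 pc3: +8 =338
r51=110011 pc4: +16 =354
r52=110100 pc3: +8 =362
r53=110101 pc4: +16 =378

Answer: 378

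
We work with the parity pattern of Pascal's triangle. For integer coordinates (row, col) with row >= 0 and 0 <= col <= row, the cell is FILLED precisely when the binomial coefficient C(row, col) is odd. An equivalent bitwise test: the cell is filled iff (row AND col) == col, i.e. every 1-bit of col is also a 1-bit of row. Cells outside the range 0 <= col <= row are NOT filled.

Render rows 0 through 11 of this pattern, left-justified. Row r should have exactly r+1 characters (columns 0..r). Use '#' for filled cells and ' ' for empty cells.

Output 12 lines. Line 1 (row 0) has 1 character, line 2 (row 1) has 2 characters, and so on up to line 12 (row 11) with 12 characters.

r0=0: #
r1=1: ##
r2=10: # #
r3=11: ####
r4=100: #   #
r5=101: ##  ##
r6=110: # # # #
r7=111: ########
r8=1000: #       #
r9=1001: ##      ##
r10=1010: # #     # #
r11=1011: ####    ####

Answer: #
##
# #
####
#   #
##  ##
# # # #
########
#       #
##      ##
# #     # #
####    ####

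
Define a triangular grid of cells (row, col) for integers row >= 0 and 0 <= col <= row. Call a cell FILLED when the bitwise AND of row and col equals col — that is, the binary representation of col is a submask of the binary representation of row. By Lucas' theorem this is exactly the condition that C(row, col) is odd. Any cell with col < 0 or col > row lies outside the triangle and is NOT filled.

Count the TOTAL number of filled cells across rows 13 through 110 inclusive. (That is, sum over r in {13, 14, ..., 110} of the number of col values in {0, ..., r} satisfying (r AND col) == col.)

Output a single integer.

Answer: 1426

Derivation:
r13=1101 pc3: +8 =8
r14=1110 pc3: +8 =16
r15=1111 pc4: +16 =32
r16=10000 pc1: +2 =34
r17=10001 pc2: +4 =38
r18=10010 pc2: +4 =42
r19=10011 pc3: +8 =50
r20=10100 pc2: +4 =54
r21=10101 pc3: +8 =62
r22=10110 pc3: +8 =70
r23=10111 pc4: +16 =86
r24=11000 pc2: +4 =90
r25=11001 pc3: +8 =98
r26=11010 pc3: +8 =106
r27=11011 pc4: +16 =122
r28=11100 pc3: +8 =130
r29=11101 pc4: +16 =146
r30=11110 pc4: +16 =162
r31=11111 pc5: +32 =194
r32=100000 pc1: +2 =196
r33=100001 pc2: +4 =200
r34=100010 pc2: +4 =204
r35=100011 pc3: +8 =212
r36=100100 pc2: +4 =216
r37=100101 pc3: +8 =224
r38=100110 pc3: +8 =232
r39=100111 pc4: +16 =248
r40=101000 pc2: +4 =252
r41=101001 pc3: +8 =260
r42=101010 pc3: +8 =268
r43=101011 pc4: +16 =284
r44=101100 pc3: +8 =292
r45=101101 pc4: +16 =308
r46=101110 pc4: +16 =324
r47=101111 pc5: +32 =356
r48=110000 pc2: +4 =360
r49=110001 pc3: +8 =368
r50=110010 pc3: +8 =376
r51=110011 pc4: +16 =392
r52=110100 pc3: +8 =400
r53=110101 pc4: +16 =416
r54=110110 pc4: +16 =432
r55=110111 pc5: +32 =464
r56=111000 pc3: +8 =472
r57=111001 pc4: +16 =488
r58=111010 pc4: +16 =504
r59=111011 pc5: +32 =536
r60=111100 pc4: +16 =552
r61=111101 pc5: +32 =584
r62=111110 pc5: +32 =616
r63=111111 pc6: +64 =680
r64=1000000 pc1: +2 =682
r65=1000001 pc2: +4 =686
r66=1000010 pc2: +4 =690
r67=1000011 pc3: +8 =698
r68=1000100 pc2: +4 =702
r69=1000101 pc3: +8 =710
r70=1000110 pc3: +8 =718
r71=1000111 pc4: +16 =734
r72=1001000 pc2: +4 =738
r73=1001001 pc3: +8 =746
r74=1001010 pc3: +8 =754
r75=1001011 pc4: +16 =770
r76=1001100 pc3: +8 =778
r77=1001101 pc4: +16 =794
r78=1001110 pc4: +16 =810
r79=1001111 pc5: +32 =842
r80=1010000 pc2: +4 =846
r81=1010001 pc3: +8 =854
r82=1010010 pc3: +8 =862
r83=1010011 pc4: +16 =878
r84=1010100 pc3: +8 =886
r85=1010101 pc4: +16 =902
r86=1010110 pc4: +16 =918
r87=1010111 pc5: +32 =950
r88=1011000 pc3: +8 =958
r89=1011001 pc4: +16 =974
r90=1011010 pc4: +16 =990
r91=1011011 pc5: +32 =1022
r92=1011100 pc4: +16 =1038
r93=1011101 pc5: +32 =1070
r94=1011110 pc5: +32 =1102
r95=1011111 pc6: +64 =1166
r96=1100000 pc2: +4 =1170
r97=1100001 pc3: +8 =1178
r98=1100010 pc3: +8 =1186
r99=1100011 pc4: +16 =1202
r100=1100100 pc3: +8 =1210
r101=1100101 pc4: +16 =1226
r102=1100110 pc4: +16 =1242
r103=1100111 pc5: +32 =1274
r104=1101000 pc3: +8 =1282
r105=1101001 pc4: +16 =1298
r106=1101010 pc4: +16 =1314
r107=1101011 pc5: +32 =1346
r108=1101100 pc4: +16 =1362
r109=1101101 pc5: +32 =1394
r110=1101110 pc5: +32 =1426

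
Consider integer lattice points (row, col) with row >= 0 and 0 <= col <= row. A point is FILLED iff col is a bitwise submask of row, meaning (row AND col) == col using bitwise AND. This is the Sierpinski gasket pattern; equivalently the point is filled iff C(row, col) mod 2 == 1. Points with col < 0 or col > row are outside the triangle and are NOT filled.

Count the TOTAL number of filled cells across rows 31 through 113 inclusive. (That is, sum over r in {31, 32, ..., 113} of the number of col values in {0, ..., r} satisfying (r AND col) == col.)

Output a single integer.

Answer: 1352

Derivation:
r31=11111 pc5: +32 =32
r32=100000 pc1: +2 =34
r33=100001 pc2: +4 =38
r34=100010 pc2: +4 =42
r35=100011 pc3: +8 =50
r36=100100 pc2: +4 =54
r37=100101 pc3: +8 =62
r38=100110 pc3: +8 =70
r39=100111 pc4: +16 =86
r40=101000 pc2: +4 =90
r41=101001 pc3: +8 =98
r42=101010 pc3: +8 =106
r43=101011 pc4: +16 =122
r44=101100 pc3: +8 =130
r45=101101 pc4: +16 =146
r46=101110 pc4: +16 =162
r47=101111 pc5: +32 =194
r48=110000 pc2: +4 =198
r49=110001 pc3: +8 =206
r50=110010 pc3: +8 =214
r51=110011 pc4: +16 =230
r52=110100 pc3: +8 =238
r53=110101 pc4: +16 =254
r54=110110 pc4: +16 =270
r55=110111 pc5: +32 =302
r56=111000 pc3: +8 =310
r57=111001 pc4: +16 =326
r58=111010 pc4: +16 =342
r59=111011 pc5: +32 =374
r60=111100 pc4: +16 =390
r61=111101 pc5: +32 =422
r62=111110 pc5: +32 =454
r63=111111 pc6: +64 =518
r64=1000000 pc1: +2 =520
r65=1000001 pc2: +4 =524
r66=1000010 pc2: +4 =528
r67=1000011 pc3: +8 =536
r68=1000100 pc2: +4 =540
r69=1000101 pc3: +8 =548
r70=1000110 pc3: +8 =556
r71=1000111 pc4: +16 =572
r72=1001000 pc2: +4 =576
r73=1001001 pc3: +8 =584
r74=1001010 pc3: +8 =592
r75=1001011 pc4: +16 =608
r76=1001100 pc3: +8 =616
r77=1001101 pc4: +16 =632
r78=1001110 pc4: +16 =648
r79=1001111 pc5: +32 =680
r80=1010000 pc2: +4 =684
r81=1010001 pc3: +8 =692
r82=1010010 pc3: +8 =700
r83=1010011 pc4: +16 =716
r84=1010100 pc3: +8 =724
r85=1010101 pc4: +16 =740
r86=1010110 pc4: +16 =756
r87=1010111 pc5: +32 =788
r88=1011000 pc3: +8 =796
r89=1011001 pc4: +16 =812
r90=1011010 pc4: +16 =828
r91=1011011 pc5: +32 =860
r92=1011100 pc4: +16 =876
r93=1011101 pc5: +32 =908
r94=1011110 pc5: +32 =940
r95=1011111 pc6: +64 =1004
r96=1100000 pc2: +4 =1008
r97=1100001 pc3: +8 =1016
r98=1100010 pc3: +8 =1024
r99=1100011 pc4: +16 =1040
r100=1100100 pc3: +8 =1048
r101=1100101 pc4: +16 =1064
r102=1100110 pc4: +16 =1080
r103=1100111 pc5: +32 =1112
r104=1101000 pc3: +8 =1120
r105=1101001 pc4: +16 =1136
r106=1101010 pc4: +16 =1152
r107=1101011 pc5: +32 =1184
r108=1101100 pc4: +16 =1200
r109=1101101 pc5: +32 =1232
r110=1101110 pc5: +32 =1264
r111=1101111 pc6: +64 =1328
r112=1110000 pc3: +8 =1336
r113=1110001 pc4: +16 =1352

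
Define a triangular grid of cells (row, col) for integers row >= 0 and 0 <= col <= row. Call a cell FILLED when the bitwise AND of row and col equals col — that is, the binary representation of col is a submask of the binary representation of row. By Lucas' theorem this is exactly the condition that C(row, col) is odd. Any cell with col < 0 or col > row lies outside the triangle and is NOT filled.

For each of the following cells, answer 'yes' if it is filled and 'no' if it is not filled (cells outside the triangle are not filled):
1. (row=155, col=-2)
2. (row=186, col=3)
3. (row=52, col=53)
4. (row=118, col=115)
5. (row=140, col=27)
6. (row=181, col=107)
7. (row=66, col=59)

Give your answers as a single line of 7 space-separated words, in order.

Answer: no no no no no no no

Derivation:
(155,-2): col outside [0, 155] -> not filled
(186,3): row=0b10111010, col=0b11, row AND col = 0b10 = 2; 2 != 3 -> empty
(52,53): col outside [0, 52] -> not filled
(118,115): row=0b1110110, col=0b1110011, row AND col = 0b1110010 = 114; 114 != 115 -> empty
(140,27): row=0b10001100, col=0b11011, row AND col = 0b1000 = 8; 8 != 27 -> empty
(181,107): row=0b10110101, col=0b1101011, row AND col = 0b100001 = 33; 33 != 107 -> empty
(66,59): row=0b1000010, col=0b111011, row AND col = 0b10 = 2; 2 != 59 -> empty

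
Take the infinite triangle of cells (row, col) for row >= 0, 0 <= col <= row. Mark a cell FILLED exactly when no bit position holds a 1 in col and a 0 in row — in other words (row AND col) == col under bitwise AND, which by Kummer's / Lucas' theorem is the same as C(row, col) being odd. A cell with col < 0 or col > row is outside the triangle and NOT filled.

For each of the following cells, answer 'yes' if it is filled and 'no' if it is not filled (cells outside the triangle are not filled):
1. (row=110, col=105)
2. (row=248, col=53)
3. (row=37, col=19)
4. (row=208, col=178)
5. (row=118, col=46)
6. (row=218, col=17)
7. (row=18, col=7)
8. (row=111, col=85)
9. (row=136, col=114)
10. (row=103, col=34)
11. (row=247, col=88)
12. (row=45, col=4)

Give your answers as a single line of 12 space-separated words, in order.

Answer: no no no no no no no no no yes no yes

Derivation:
(110,105): row=0b1101110, col=0b1101001, row AND col = 0b1101000 = 104; 104 != 105 -> empty
(248,53): row=0b11111000, col=0b110101, row AND col = 0b110000 = 48; 48 != 53 -> empty
(37,19): row=0b100101, col=0b10011, row AND col = 0b1 = 1; 1 != 19 -> empty
(208,178): row=0b11010000, col=0b10110010, row AND col = 0b10010000 = 144; 144 != 178 -> empty
(118,46): row=0b1110110, col=0b101110, row AND col = 0b100110 = 38; 38 != 46 -> empty
(218,17): row=0b11011010, col=0b10001, row AND col = 0b10000 = 16; 16 != 17 -> empty
(18,7): row=0b10010, col=0b111, row AND col = 0b10 = 2; 2 != 7 -> empty
(111,85): row=0b1101111, col=0b1010101, row AND col = 0b1000101 = 69; 69 != 85 -> empty
(136,114): row=0b10001000, col=0b1110010, row AND col = 0b0 = 0; 0 != 114 -> empty
(103,34): row=0b1100111, col=0b100010, row AND col = 0b100010 = 34; 34 == 34 -> filled
(247,88): row=0b11110111, col=0b1011000, row AND col = 0b1010000 = 80; 80 != 88 -> empty
(45,4): row=0b101101, col=0b100, row AND col = 0b100 = 4; 4 == 4 -> filled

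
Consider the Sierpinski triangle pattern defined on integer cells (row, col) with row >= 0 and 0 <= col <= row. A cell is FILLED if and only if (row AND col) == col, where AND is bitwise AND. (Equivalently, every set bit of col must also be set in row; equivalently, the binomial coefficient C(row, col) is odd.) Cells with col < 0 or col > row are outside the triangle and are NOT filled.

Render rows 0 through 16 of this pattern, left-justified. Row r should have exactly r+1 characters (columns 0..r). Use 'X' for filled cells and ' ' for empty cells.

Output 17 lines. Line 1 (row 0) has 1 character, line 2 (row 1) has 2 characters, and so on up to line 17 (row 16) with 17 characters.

r0=0: X
r1=1: XX
r2=10: X X
r3=11: XXXX
r4=100: X   X
r5=101: XX  XX
r6=110: X X X X
r7=111: XXXXXXXX
r8=1000: X       X
r9=1001: XX      XX
r10=1010: X X     X X
r11=1011: XXXX    XXXX
r12=1100: X   X   X   X
r13=1101: XX  XX  XX  XX
r14=1110: X X X X X X X X
r15=1111: XXXXXXXXXXXXXXXX
r16=10000: X               X

Answer: X
XX
X X
XXXX
X   X
XX  XX
X X X X
XXXXXXXX
X       X
XX      XX
X X     X X
XXXX    XXXX
X   X   X   X
XX  XX  XX  XX
X X X X X X X X
XXXXXXXXXXXXXXXX
X               X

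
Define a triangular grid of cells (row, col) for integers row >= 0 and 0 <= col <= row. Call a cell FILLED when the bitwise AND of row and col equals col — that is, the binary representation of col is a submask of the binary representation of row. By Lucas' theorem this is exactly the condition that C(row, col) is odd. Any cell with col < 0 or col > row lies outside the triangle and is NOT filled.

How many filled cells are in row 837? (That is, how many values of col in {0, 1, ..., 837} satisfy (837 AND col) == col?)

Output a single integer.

Answer: 32

Derivation:
837 in binary = 1101000101
popcount(837) = number of 1-bits in 1101000101 = 5
A col c satisfies (837 AND c) == c iff every set bit of c is also set in 837; each of the 5 set bits of 837 can independently be on or off in c.
count = 2^5 = 32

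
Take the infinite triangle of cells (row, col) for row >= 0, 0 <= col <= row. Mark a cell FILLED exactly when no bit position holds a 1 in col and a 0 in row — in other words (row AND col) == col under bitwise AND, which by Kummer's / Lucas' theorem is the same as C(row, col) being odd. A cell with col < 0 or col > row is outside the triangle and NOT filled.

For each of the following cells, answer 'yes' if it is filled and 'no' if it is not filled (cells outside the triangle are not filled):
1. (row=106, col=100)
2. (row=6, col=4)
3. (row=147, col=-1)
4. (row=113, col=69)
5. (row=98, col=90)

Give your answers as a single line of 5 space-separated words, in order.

Answer: no yes no no no

Derivation:
(106,100): row=0b1101010, col=0b1100100, row AND col = 0b1100000 = 96; 96 != 100 -> empty
(6,4): row=0b110, col=0b100, row AND col = 0b100 = 4; 4 == 4 -> filled
(147,-1): col outside [0, 147] -> not filled
(113,69): row=0b1110001, col=0b1000101, row AND col = 0b1000001 = 65; 65 != 69 -> empty
(98,90): row=0b1100010, col=0b1011010, row AND col = 0b1000010 = 66; 66 != 90 -> empty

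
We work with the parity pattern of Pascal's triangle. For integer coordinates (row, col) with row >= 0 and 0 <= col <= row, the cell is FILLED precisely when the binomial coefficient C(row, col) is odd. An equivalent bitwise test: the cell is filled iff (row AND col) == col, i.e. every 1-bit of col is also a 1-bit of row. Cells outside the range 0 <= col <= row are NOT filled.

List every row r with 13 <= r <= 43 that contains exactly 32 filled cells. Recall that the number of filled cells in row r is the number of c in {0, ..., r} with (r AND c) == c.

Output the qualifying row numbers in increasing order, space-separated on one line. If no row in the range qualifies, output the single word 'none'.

Answer: 31

Derivation:
Row r has 2^popcount(r) filled cells, so we need popcount(r) = log2(32) = 5.
Scan r = 13..43 and keep those with exactly 5 one-bits:
r=13=1101 popcount=3 -> skip
r=14=1110 popcount=3 -> skip
r=15=1111 popcount=4 -> skip
r=16=10000 popcount=1 -> skip
r=17=10001 popcount=2 -> skip
r=18=10010 popcount=2 -> skip
r=19=10011 popcount=3 -> skip
r=20=10100 popcount=2 -> skip
r=21=10101 popcount=3 -> skip
r=22=10110 popcount=3 -> skip
r=23=10111 popcount=4 -> skip
r=24=11000 popcount=2 -> skip
r=25=11001 popcount=3 -> skip
r=26=11010 popcount=3 -> skip
r=27=11011 popcount=4 -> skip
r=28=11100 popcount=3 -> skip
r=29=11101 popcount=4 -> skip
r=30=11110 popcount=4 -> skip
r=31=11111 popcount=5 -> KEEP
r=32=100000 popcount=1 -> skip
r=33=100001 popcount=2 -> skip
r=34=100010 popcount=2 -> skip
r=35=100011 popcount=3 -> skip
r=36=100100 popcount=2 -> skip
r=37=100101 popcount=3 -> skip
r=38=100110 popcount=3 -> skip
r=39=100111 popcount=4 -> skip
r=40=101000 popcount=2 -> skip
r=41=101001 popcount=3 -> skip
r=42=101010 popcount=3 -> skip
r=43=101011 popcount=4 -> skip
Kept rows: 31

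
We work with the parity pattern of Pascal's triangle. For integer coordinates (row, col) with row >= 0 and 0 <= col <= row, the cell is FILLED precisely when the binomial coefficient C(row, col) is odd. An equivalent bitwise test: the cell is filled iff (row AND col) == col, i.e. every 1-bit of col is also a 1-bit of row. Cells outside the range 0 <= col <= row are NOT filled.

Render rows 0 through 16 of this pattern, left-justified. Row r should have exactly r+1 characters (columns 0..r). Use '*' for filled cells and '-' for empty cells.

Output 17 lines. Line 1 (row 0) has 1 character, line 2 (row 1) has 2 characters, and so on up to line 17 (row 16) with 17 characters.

r0=0: *
r1=1: **
r2=10: *-*
r3=11: ****
r4=100: *---*
r5=101: **--**
r6=110: *-*-*-*
r7=111: ********
r8=1000: *-------*
r9=1001: **------**
r10=1010: *-*-----*-*
r11=1011: ****----****
r12=1100: *---*---*---*
r13=1101: **--**--**--**
r14=1110: *-*-*-*-*-*-*-*
r15=1111: ****************
r16=10000: *---------------*

Answer: *
**
*-*
****
*---*
**--**
*-*-*-*
********
*-------*
**------**
*-*-----*-*
****----****
*---*---*---*
**--**--**--**
*-*-*-*-*-*-*-*
****************
*---------------*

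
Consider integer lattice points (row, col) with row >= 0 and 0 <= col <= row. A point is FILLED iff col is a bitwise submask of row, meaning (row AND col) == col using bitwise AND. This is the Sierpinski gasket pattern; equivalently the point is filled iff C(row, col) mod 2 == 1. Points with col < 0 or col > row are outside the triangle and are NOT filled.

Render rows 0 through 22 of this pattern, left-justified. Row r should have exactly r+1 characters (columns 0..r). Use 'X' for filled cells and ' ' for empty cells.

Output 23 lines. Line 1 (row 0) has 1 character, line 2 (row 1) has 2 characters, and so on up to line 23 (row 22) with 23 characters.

Answer: X
XX
X X
XXXX
X   X
XX  XX
X X X X
XXXXXXXX
X       X
XX      XX
X X     X X
XXXX    XXXX
X   X   X   X
XX  XX  XX  XX
X X X X X X X X
XXXXXXXXXXXXXXXX
X               X
XX              XX
X X             X X
XXXX            XXXX
X   X           X   X
XX  XX          XX  XX
X X X X         X X X X

Derivation:
r0=0: X
r1=1: XX
r2=10: X X
r3=11: XXXX
r4=100: X   X
r5=101: XX  XX
r6=110: X X X X
r7=111: XXXXXXXX
r8=1000: X       X
r9=1001: XX      XX
r10=1010: X X     X X
r11=1011: XXXX    XXXX
r12=1100: X   X   X   X
r13=1101: XX  XX  XX  XX
r14=1110: X X X X X X X X
r15=1111: XXXXXXXXXXXXXXXX
r16=10000: X               X
r17=10001: XX              XX
r18=10010: X X             X X
r19=10011: XXXX            XXXX
r20=10100: X   X           X   X
r21=10101: XX  XX          XX  XX
r22=10110: X X X X         X X X X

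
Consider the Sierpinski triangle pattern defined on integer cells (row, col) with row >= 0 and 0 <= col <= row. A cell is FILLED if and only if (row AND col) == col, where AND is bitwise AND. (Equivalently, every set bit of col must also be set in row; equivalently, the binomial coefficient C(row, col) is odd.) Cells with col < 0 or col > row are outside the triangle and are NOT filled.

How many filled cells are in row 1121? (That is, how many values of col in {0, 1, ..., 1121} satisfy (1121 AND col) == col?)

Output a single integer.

1121 in binary = 10001100001
popcount(1121) = number of 1-bits in 10001100001 = 4
A col c satisfies (1121 AND c) == c iff every set bit of c is also set in 1121; each of the 4 set bits of 1121 can independently be on or off in c.
count = 2^4 = 16

Answer: 16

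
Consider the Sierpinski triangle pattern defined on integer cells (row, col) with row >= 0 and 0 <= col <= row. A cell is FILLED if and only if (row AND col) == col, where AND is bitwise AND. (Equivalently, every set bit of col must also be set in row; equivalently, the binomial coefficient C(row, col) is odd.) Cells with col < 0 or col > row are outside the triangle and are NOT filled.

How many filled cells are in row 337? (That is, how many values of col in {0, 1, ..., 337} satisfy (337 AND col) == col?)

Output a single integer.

Answer: 16

Derivation:
337 in binary = 101010001
popcount(337) = number of 1-bits in 101010001 = 4
A col c satisfies (337 AND c) == c iff every set bit of c is also set in 337; each of the 4 set bits of 337 can independently be on or off in c.
count = 2^4 = 16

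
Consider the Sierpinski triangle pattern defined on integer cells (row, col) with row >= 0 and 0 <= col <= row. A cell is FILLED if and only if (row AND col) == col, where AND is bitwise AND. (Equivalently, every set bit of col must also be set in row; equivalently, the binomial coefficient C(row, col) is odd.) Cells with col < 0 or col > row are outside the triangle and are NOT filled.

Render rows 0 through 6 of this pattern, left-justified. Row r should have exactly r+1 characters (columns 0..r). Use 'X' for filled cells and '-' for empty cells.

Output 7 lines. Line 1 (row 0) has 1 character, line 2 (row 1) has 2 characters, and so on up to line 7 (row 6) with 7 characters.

Answer: X
XX
X-X
XXXX
X---X
XX--XX
X-X-X-X

Derivation:
r0=0: X
r1=1: XX
r2=10: X-X
r3=11: XXXX
r4=100: X---X
r5=101: XX--XX
r6=110: X-X-X-X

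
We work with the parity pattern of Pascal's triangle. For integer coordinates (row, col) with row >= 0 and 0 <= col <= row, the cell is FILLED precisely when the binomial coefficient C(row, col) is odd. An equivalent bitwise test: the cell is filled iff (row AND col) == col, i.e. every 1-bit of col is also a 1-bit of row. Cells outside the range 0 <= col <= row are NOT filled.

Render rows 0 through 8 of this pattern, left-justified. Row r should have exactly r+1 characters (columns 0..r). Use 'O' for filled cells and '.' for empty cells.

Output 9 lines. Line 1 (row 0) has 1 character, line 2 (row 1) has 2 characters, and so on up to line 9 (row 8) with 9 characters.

Answer: O
OO
O.O
OOOO
O...O
OO..OO
O.O.O.O
OOOOOOOO
O.......O

Derivation:
r0=0: O
r1=1: OO
r2=10: O.O
r3=11: OOOO
r4=100: O...O
r5=101: OO..OO
r6=110: O.O.O.O
r7=111: OOOOOOOO
r8=1000: O.......O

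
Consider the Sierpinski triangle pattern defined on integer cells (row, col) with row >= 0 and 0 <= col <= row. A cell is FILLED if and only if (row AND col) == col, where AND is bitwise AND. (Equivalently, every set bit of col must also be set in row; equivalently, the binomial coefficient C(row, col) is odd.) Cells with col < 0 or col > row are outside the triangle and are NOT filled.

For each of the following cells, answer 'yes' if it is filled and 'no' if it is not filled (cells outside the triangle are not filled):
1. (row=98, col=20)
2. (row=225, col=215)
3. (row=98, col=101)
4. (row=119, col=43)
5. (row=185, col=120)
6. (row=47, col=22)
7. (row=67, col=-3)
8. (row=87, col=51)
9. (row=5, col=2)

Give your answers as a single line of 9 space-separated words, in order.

Answer: no no no no no no no no no

Derivation:
(98,20): row=0b1100010, col=0b10100, row AND col = 0b0 = 0; 0 != 20 -> empty
(225,215): row=0b11100001, col=0b11010111, row AND col = 0b11000001 = 193; 193 != 215 -> empty
(98,101): col outside [0, 98] -> not filled
(119,43): row=0b1110111, col=0b101011, row AND col = 0b100011 = 35; 35 != 43 -> empty
(185,120): row=0b10111001, col=0b1111000, row AND col = 0b111000 = 56; 56 != 120 -> empty
(47,22): row=0b101111, col=0b10110, row AND col = 0b110 = 6; 6 != 22 -> empty
(67,-3): col outside [0, 67] -> not filled
(87,51): row=0b1010111, col=0b110011, row AND col = 0b10011 = 19; 19 != 51 -> empty
(5,2): row=0b101, col=0b10, row AND col = 0b0 = 0; 0 != 2 -> empty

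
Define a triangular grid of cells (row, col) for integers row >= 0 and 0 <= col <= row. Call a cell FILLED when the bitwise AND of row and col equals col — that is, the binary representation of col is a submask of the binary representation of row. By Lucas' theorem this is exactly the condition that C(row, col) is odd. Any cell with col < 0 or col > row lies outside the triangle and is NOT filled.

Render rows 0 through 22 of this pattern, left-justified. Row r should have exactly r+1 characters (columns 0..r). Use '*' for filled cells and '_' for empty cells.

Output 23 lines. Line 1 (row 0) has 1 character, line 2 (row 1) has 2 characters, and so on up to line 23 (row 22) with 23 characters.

r0=0: *
r1=1: **
r2=10: *_*
r3=11: ****
r4=100: *___*
r5=101: **__**
r6=110: *_*_*_*
r7=111: ********
r8=1000: *_______*
r9=1001: **______**
r10=1010: *_*_____*_*
r11=1011: ****____****
r12=1100: *___*___*___*
r13=1101: **__**__**__**
r14=1110: *_*_*_*_*_*_*_*
r15=1111: ****************
r16=10000: *_______________*
r17=10001: **______________**
r18=10010: *_*_____________*_*
r19=10011: ****____________****
r20=10100: *___*___________*___*
r21=10101: **__**__________**__**
r22=10110: *_*_*_*_________*_*_*_*

Answer: *
**
*_*
****
*___*
**__**
*_*_*_*
********
*_______*
**______**
*_*_____*_*
****____****
*___*___*___*
**__**__**__**
*_*_*_*_*_*_*_*
****************
*_______________*
**______________**
*_*_____________*_*
****____________****
*___*___________*___*
**__**__________**__**
*_*_*_*_________*_*_*_*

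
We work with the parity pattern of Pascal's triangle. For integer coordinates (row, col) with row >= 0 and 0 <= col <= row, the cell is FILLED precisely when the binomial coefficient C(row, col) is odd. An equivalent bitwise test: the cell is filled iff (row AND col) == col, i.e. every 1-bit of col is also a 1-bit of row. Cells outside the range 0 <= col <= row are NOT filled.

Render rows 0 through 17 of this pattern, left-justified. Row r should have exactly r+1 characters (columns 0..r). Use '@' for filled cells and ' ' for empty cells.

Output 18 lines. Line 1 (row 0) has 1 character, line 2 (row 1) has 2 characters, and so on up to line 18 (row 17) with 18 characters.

Answer: @
@@
@ @
@@@@
@   @
@@  @@
@ @ @ @
@@@@@@@@
@       @
@@      @@
@ @     @ @
@@@@    @@@@
@   @   @   @
@@  @@  @@  @@
@ @ @ @ @ @ @ @
@@@@@@@@@@@@@@@@
@               @
@@              @@

Derivation:
r0=0: @
r1=1: @@
r2=10: @ @
r3=11: @@@@
r4=100: @   @
r5=101: @@  @@
r6=110: @ @ @ @
r7=111: @@@@@@@@
r8=1000: @       @
r9=1001: @@      @@
r10=1010: @ @     @ @
r11=1011: @@@@    @@@@
r12=1100: @   @   @   @
r13=1101: @@  @@  @@  @@
r14=1110: @ @ @ @ @ @ @ @
r15=1111: @@@@@@@@@@@@@@@@
r16=10000: @               @
r17=10001: @@              @@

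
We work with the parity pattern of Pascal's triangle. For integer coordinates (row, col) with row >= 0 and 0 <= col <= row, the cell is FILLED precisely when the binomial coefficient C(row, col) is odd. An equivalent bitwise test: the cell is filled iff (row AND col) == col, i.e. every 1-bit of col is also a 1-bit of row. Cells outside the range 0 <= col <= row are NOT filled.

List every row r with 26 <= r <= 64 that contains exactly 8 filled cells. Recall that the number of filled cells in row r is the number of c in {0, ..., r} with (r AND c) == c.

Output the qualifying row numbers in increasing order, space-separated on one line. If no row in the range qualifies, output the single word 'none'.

Answer: 26 28 35 37 38 41 42 44 49 50 52 56

Derivation:
Row r has 2^popcount(r) filled cells, so we need popcount(r) = log2(8) = 3.
Scan r = 26..64 and keep those with exactly 3 one-bits:
r=26=11010 popcount=3 -> KEEP
r=27=11011 popcount=4 -> skip
r=28=11100 popcount=3 -> KEEP
r=29=11101 popcount=4 -> skip
r=30=11110 popcount=4 -> skip
r=31=11111 popcount=5 -> skip
r=32=100000 popcount=1 -> skip
r=33=100001 popcount=2 -> skip
r=34=100010 popcount=2 -> skip
r=35=100011 popcount=3 -> KEEP
r=36=100100 popcount=2 -> skip
r=37=100101 popcount=3 -> KEEP
r=38=100110 popcount=3 -> KEEP
r=39=100111 popcount=4 -> skip
r=40=101000 popcount=2 -> skip
r=41=101001 popcount=3 -> KEEP
r=42=101010 popcount=3 -> KEEP
r=43=101011 popcount=4 -> skip
r=44=101100 popcount=3 -> KEEP
r=45=101101 popcount=4 -> skip
r=46=101110 popcount=4 -> skip
r=47=101111 popcount=5 -> skip
r=48=110000 popcount=2 -> skip
r=49=110001 popcount=3 -> KEEP
r=50=110010 popcount=3 -> KEEP
r=51=110011 popcount=4 -> skip
r=52=110100 popcount=3 -> KEEP
r=53=110101 popcount=4 -> skip
r=54=110110 popcount=4 -> skip
r=55=110111 popcount=5 -> skip
r=56=111000 popcount=3 -> KEEP
r=57=111001 popcount=4 -> skip
r=58=111010 popcount=4 -> skip
r=59=111011 popcount=5 -> skip
r=60=111100 popcount=4 -> skip
r=61=111101 popcount=5 -> skip
r=62=111110 popcount=5 -> skip
r=63=111111 popcount=6 -> skip
r=64=1000000 popcount=1 -> skip
Kept rows: 26 28 35 37 38 41 42 44 49 50 52 56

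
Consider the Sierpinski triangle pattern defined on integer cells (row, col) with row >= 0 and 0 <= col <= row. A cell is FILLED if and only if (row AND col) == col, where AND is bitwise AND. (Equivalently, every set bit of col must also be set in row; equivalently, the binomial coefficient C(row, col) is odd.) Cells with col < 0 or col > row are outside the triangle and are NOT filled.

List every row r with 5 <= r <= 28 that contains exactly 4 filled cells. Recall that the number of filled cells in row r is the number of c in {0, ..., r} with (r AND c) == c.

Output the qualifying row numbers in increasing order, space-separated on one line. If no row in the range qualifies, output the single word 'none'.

Answer: 5 6 9 10 12 17 18 20 24

Derivation:
Row r has 2^popcount(r) filled cells, so we need popcount(r) = log2(4) = 2.
Scan r = 5..28 and keep those with exactly 2 one-bits:
r=5=101 popcount=2 -> KEEP
r=6=110 popcount=2 -> KEEP
r=7=111 popcount=3 -> skip
r=8=1000 popcount=1 -> skip
r=9=1001 popcount=2 -> KEEP
r=10=1010 popcount=2 -> KEEP
r=11=1011 popcount=3 -> skip
r=12=1100 popcount=2 -> KEEP
r=13=1101 popcount=3 -> skip
r=14=1110 popcount=3 -> skip
r=15=1111 popcount=4 -> skip
r=16=10000 popcount=1 -> skip
r=17=10001 popcount=2 -> KEEP
r=18=10010 popcount=2 -> KEEP
r=19=10011 popcount=3 -> skip
r=20=10100 popcount=2 -> KEEP
r=21=10101 popcount=3 -> skip
r=22=10110 popcount=3 -> skip
r=23=10111 popcount=4 -> skip
r=24=11000 popcount=2 -> KEEP
r=25=11001 popcount=3 -> skip
r=26=11010 popcount=3 -> skip
r=27=11011 popcount=4 -> skip
r=28=11100 popcount=3 -> skip
Kept rows: 5 6 9 10 12 17 18 20 24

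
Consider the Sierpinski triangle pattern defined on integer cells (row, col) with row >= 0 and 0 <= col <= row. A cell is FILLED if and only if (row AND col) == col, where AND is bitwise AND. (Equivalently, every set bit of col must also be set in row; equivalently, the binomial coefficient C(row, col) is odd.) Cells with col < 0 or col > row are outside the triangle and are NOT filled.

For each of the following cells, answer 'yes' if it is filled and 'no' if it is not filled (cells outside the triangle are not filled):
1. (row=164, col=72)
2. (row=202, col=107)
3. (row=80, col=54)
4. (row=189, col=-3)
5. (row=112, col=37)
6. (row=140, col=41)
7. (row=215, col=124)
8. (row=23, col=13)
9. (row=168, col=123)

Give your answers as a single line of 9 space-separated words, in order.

(164,72): row=0b10100100, col=0b1001000, row AND col = 0b0 = 0; 0 != 72 -> empty
(202,107): row=0b11001010, col=0b1101011, row AND col = 0b1001010 = 74; 74 != 107 -> empty
(80,54): row=0b1010000, col=0b110110, row AND col = 0b10000 = 16; 16 != 54 -> empty
(189,-3): col outside [0, 189] -> not filled
(112,37): row=0b1110000, col=0b100101, row AND col = 0b100000 = 32; 32 != 37 -> empty
(140,41): row=0b10001100, col=0b101001, row AND col = 0b1000 = 8; 8 != 41 -> empty
(215,124): row=0b11010111, col=0b1111100, row AND col = 0b1010100 = 84; 84 != 124 -> empty
(23,13): row=0b10111, col=0b1101, row AND col = 0b101 = 5; 5 != 13 -> empty
(168,123): row=0b10101000, col=0b1111011, row AND col = 0b101000 = 40; 40 != 123 -> empty

Answer: no no no no no no no no no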